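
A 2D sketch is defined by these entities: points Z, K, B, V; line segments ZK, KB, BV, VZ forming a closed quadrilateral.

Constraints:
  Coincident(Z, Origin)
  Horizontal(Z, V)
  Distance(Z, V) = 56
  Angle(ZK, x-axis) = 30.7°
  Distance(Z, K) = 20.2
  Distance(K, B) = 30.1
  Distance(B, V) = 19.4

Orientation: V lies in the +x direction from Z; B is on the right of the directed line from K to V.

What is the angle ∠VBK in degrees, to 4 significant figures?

105.7°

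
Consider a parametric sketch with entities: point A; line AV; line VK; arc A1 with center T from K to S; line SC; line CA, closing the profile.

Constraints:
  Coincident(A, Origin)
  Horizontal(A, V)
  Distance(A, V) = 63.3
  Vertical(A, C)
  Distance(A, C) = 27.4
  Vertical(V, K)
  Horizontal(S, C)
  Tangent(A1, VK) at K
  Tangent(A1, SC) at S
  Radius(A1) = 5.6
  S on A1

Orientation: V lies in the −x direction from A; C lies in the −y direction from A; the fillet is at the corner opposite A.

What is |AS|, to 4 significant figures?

63.88

The virtual corner opposite A is at (-63.30, -27.40). Tangency of A1 to VK means the radius TK is perpendicular to VK and since A1 is tangent to SC there, TS ⟂ SC, with radius 5.6, so the center T sits 5.6 in from both sides at T = (-57.70, -21.80). That places the tangent points at K = (-63.30, -21.80) on VK and S = (-57.70, -27.40) on SC. Then |AS| = |S − A| = 63.88.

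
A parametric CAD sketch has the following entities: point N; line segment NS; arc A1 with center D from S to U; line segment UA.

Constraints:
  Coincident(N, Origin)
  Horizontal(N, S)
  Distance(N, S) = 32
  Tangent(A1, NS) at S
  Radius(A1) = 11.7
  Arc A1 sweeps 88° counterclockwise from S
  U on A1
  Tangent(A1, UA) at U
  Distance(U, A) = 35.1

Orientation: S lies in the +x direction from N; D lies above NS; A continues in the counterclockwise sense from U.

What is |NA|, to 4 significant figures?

64.56

N is at the origin; N and S share the same y with |NS| = 32.0 and S on the +x side, so S = (32.00, 0.000). A1 meets NS tangentially, so DS is at right angles to NS, so D = S + (0, 11.7) = (32.00, 11.70). On A1, S sits at bearing -90° from D; an 88° counterclockwise sweep puts U at bearing -2°, so U = D + 11.7·(cos -2°, sin -2°) = (43.69, 11.29). Tangency of A1 to UA means the radius DU is perpendicular to UA, so UA runs along (−sin -2°, cos -2°); with |UA| = 35.1, A = (44.92, 46.37). Then |NA| = |A − N| = 64.56.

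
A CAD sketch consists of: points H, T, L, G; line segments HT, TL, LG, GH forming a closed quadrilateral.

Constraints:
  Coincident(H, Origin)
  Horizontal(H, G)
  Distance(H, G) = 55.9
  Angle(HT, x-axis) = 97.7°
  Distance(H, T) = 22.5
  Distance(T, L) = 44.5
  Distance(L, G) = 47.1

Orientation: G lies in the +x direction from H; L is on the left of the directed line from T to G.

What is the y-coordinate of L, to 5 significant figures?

42.889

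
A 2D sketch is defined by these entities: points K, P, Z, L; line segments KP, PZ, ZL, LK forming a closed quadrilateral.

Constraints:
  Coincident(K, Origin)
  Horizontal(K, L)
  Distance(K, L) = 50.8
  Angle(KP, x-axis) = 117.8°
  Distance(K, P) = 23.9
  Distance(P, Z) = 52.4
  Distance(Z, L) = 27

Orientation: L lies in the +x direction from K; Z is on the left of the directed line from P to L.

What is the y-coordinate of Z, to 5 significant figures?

25.196

K is at the origin; K and L share the same y with |KL| = 50.8 and L in +x, so L = (50.8, 0). KP runs at 117.8° with |KP| = 23.9, so P = (-11.147, 21.141). Z is determined by |PZ| = 52.4 and |ZL| = 27.0 together: it lies at the intersection of circle(P, 52.4) and circle(L, 27.0). With |PL| = 65.455, the foot of the radical line on PL is 48.133 from P and the perpendicular offset is √(52.4² − 48.133²) = 20.711. Taking the left-of-PL solution: Z = (41.096, 25.196).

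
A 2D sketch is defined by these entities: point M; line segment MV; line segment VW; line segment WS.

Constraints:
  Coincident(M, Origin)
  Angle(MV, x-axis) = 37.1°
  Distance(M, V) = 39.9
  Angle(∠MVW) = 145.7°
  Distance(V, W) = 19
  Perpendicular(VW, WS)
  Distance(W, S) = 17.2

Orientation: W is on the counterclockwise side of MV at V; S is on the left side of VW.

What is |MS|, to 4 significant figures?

52.23

M is at the origin; MV runs at 37.1° with length 39.9, so V = 39.9·(cos 37.1°, sin 37.1°) = (31.82, 24.07). ∠MVW = 145.7°, so VW runs at 37.1° + (180° − 145.7°) = 71.40° from the x-axis; with |VW| = 19.0, W = V + 19.0·(cos 71.40°, sin 71.40°) = (37.88, 42.08). VW ⟂ WS; with |WS| = 17.2 on the left of VW, S = W + 17.2·(-0.9478, 0.3190) = (21.58, 47.56). Then |MS| = |S − M| = 52.23.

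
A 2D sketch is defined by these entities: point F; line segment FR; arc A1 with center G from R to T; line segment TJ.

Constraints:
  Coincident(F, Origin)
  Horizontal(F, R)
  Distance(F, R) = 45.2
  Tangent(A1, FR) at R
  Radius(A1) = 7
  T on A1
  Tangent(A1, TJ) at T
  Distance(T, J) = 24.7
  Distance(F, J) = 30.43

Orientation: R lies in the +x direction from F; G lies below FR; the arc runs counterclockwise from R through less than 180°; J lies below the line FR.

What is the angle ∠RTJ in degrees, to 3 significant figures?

157°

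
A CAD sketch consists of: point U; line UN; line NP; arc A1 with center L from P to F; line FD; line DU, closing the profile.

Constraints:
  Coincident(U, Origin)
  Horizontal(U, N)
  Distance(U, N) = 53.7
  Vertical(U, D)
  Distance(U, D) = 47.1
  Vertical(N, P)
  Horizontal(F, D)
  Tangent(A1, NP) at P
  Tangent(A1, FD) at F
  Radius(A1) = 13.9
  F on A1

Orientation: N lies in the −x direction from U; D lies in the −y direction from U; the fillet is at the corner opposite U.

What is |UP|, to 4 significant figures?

63.13

U is at the origin; U and N share the same y with |UN| = 53.7 and N on the −x side, so N = (-53.70, 0.000). UD is vertical with |UD| = 47.1 and D on the −y side, so D = (0.000, -47.10). The virtual corner opposite U is at (-53.70, -47.10). The tangent condition forces LP to be normal to NP and since A1 is tangent to FD there, LF ⟂ FD, with radius 13.9, so the center L sits 13.9 in from both sides at L = (-39.80, -33.20). That places the tangent points at P = (-53.70, -33.20) on NP and F = (-39.80, -47.10) on FD. Then |UP| = |P − U| = 63.13.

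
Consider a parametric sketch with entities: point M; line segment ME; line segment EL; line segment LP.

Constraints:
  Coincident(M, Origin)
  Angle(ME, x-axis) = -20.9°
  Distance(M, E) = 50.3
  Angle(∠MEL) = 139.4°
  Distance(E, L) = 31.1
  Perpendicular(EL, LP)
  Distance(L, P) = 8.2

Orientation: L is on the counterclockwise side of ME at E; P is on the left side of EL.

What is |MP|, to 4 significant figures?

73.51

∠MEL = 139.4°, so EL runs at -20.9° + (180° − 139.4°) = 19.70° from the x-axis; with |EL| = 31.1, L = E + 31.1·(cos 19.70°, sin 19.70°) = (76.27, -7.460). EL ⟂ LP; with |LP| = 8.2 on the left of EL, P = L + 8.2·(-0.3371, 0.9415) = (73.51, 0.2598). Then |MP| = |P − M| = 73.51.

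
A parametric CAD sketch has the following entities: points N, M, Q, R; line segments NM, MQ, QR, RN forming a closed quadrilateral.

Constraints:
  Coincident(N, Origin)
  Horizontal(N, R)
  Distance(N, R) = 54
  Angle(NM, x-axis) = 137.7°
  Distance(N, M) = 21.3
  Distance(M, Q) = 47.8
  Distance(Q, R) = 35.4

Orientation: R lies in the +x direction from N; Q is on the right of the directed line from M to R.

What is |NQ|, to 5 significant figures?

26.612

Checks: |MQ| = 47.80 ✓; |QR| = 35.40 ✓.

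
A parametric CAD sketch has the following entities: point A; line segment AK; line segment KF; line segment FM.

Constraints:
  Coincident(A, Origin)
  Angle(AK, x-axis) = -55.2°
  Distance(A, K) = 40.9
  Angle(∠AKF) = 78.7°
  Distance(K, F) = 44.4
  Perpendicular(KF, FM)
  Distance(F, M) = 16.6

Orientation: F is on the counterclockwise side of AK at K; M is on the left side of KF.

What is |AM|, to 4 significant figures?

43.32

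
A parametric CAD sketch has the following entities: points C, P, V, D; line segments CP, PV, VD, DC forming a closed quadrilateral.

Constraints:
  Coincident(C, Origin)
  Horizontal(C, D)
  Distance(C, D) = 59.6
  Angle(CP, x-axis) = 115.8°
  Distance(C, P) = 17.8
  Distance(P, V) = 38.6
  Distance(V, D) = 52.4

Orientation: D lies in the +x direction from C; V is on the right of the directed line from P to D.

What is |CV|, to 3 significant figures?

20.8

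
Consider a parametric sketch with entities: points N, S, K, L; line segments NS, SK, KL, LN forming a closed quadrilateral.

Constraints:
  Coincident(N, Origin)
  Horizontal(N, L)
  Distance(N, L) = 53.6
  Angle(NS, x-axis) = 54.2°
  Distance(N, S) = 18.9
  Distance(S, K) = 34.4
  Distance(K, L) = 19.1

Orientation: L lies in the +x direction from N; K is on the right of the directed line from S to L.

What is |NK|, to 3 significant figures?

37.2

Checks: |SK| = 34.40 ✓; |KL| = 19.10 ✓.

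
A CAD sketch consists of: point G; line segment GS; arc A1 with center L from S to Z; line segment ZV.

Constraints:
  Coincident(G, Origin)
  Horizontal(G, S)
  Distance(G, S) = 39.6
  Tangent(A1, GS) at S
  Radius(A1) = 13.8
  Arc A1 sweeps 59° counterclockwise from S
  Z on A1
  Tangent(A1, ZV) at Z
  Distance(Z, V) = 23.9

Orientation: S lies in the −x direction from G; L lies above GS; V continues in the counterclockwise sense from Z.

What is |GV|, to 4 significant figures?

31.27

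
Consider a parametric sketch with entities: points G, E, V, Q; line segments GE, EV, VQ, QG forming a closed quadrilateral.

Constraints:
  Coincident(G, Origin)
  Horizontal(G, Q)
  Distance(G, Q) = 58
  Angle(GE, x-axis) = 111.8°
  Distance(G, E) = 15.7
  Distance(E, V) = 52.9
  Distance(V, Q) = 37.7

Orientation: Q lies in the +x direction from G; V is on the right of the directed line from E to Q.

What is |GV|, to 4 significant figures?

38.55

G is at the origin; G and Q share the same y with |GQ| = 58.0 and Q in +x, so Q = (58.0, 0). GE runs at 111.8° with |GE| = 15.7, so E = (-5.830, 14.58). V is determined by |EV| = 52.9 and |VQ| = 37.7 together: it lies at the intersection of circle(E, 52.9) and circle(Q, 37.7). With |EQ| = 65.47, the foot of the radical line on EQ is 43.25 from E and the perpendicular offset is √(52.9² − 43.25²) = 30.46. Taking the right-of-EQ solution: V = (29.56, -24.74).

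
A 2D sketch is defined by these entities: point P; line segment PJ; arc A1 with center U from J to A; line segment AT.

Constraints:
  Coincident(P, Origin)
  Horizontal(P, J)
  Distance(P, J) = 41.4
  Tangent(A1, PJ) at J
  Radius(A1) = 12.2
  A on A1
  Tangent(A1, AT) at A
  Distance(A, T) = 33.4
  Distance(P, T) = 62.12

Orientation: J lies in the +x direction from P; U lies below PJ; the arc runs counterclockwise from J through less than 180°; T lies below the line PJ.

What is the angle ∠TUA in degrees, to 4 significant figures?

69.93°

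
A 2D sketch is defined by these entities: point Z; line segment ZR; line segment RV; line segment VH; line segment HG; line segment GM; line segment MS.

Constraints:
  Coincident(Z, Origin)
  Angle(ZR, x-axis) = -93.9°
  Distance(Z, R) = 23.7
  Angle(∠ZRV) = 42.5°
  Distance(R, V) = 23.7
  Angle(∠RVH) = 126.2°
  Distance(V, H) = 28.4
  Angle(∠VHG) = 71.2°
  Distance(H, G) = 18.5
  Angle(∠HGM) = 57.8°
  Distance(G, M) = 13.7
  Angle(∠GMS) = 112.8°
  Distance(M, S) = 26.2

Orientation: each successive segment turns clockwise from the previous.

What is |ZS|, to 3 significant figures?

35.1

Z is at the origin; ZR runs at -93.9° with length 23.7, so R = (-1.61, -23.6). ∠ZRV = 42.5° gives RV at 129° from the x-axis; with |RV| = 23.7, V = (-16.4, -5.12). ∠RVH = 126.2° gives VH at 74.8° from the x-axis; with |VH| = 28.4, H = (-8.95, 22.3). ∠VHG = 71.2° gives HG at -34.0° from the x-axis; with |HG| = 18.5, G = (6.39, 11.9). ∠HGM = 57.8° gives GM at -156° from the x-axis; with |GM| = 13.7, M = (-6.15, 6.41). ∠GMS = 112.8° gives MS at 137° from the x-axis; with |MS| = 26.2, S = (-25.2, 24.4). Then |ZS| = |S − Z| = 35.1.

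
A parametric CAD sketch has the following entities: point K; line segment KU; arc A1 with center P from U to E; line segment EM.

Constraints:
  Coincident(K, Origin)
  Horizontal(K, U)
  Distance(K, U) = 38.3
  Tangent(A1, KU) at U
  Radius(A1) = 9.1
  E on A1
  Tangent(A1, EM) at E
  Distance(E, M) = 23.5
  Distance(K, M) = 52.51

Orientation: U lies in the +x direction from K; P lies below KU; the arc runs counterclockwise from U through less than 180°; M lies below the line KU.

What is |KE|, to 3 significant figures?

32.7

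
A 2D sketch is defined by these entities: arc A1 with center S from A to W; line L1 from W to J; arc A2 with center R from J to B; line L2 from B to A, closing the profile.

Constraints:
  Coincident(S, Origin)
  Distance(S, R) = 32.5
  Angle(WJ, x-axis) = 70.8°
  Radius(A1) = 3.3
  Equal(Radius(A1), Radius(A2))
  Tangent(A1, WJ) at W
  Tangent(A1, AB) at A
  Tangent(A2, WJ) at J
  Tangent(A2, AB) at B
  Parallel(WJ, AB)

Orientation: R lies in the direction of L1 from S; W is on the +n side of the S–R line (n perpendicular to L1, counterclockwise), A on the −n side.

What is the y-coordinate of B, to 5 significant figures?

29.607

The slot axis is L1's direction at 70.8°, so u = (cos 70.8°, sin 70.8°) = (0.32887, 0.94438) and n = (−sin 70.8°, cos 70.8°) = (-0.94438, 0.32887). S is at the origin and R lies 32.5 along u from S, so R = 32.5·u = (10.688, 30.692). Tangency of A1 to both parallel lines with radius 3.3 puts W and A at S ± 3.3·n: W = (-3.1164, 1.0853), A = (3.1164, -1.0853). Equal radii place J and B the same way about R: J = R + 3.3·n = (7.5717, 31.777), B = R − 3.3·n = (13.805, 29.607). So B.y = 29.607.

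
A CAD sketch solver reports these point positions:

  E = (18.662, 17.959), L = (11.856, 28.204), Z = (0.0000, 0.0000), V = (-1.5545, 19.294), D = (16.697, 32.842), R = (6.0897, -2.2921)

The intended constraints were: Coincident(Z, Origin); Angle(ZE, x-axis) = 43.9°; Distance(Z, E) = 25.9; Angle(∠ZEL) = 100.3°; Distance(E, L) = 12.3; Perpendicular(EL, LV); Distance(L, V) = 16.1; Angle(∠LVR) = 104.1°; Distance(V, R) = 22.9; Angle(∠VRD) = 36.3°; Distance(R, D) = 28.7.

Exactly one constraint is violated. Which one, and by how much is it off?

Distance(R, D) = 28.7 — off by 8.00.

Z = (0.00, 0.00) ✓; ZE at 43.90° ✓; |ZE| = 25.90 ✓; ∠ZEL = 100.3° ✓; |EL| = 12.30 ✓; ∠(EL, LV) = 90.00° ✓; |LV| = 16.10 ✓; ∠LVR = 104.1° ✓; |VR| = 22.90 ✓; ∠VRD = 36.30° ✓; |RD| = 36.70 ✗.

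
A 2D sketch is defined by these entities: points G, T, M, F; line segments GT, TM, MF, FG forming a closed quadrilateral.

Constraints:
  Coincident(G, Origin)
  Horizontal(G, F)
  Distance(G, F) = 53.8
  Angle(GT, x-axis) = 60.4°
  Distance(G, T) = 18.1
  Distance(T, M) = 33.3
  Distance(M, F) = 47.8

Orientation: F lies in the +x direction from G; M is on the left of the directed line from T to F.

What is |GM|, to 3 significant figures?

51.2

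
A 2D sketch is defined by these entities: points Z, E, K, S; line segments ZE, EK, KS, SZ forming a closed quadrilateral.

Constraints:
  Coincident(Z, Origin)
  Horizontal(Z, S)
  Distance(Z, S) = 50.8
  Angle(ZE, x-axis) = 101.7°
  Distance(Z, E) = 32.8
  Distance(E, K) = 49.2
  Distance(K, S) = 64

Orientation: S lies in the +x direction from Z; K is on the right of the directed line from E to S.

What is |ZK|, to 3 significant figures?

20.1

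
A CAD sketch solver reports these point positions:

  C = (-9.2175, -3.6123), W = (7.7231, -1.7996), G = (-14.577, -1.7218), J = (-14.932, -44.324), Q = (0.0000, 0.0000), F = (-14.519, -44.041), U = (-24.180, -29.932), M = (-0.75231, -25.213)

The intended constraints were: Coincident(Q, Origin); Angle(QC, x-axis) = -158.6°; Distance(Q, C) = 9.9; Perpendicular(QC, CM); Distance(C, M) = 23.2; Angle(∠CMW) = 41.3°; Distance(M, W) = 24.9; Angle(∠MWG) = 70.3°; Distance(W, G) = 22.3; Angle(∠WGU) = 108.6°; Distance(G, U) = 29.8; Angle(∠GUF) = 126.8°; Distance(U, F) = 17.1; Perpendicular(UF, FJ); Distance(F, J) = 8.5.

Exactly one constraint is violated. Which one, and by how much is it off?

Distance(F, J) = 8.5 — off by 8.00.

Q = (0.00, 0.00) ✓; QC at -158.6° ✓; |QC| = 9.900 ✓; ∠(QC, CM) = 90.00° ✓; |CM| = 23.20 ✓; ∠CMW = 41.30° ✓; |MW| = 24.90 ✓; ∠MWG = 70.30° ✓; |WG| = 22.30 ✓; ∠WGU = 108.6° ✓; |GU| = 29.80 ✓; ∠GUF = 126.8° ✓; |UF| = 17.10 ✓; ∠(UF, FJ) = 89.98° ✓; |FJ| = 0.5007 ✗.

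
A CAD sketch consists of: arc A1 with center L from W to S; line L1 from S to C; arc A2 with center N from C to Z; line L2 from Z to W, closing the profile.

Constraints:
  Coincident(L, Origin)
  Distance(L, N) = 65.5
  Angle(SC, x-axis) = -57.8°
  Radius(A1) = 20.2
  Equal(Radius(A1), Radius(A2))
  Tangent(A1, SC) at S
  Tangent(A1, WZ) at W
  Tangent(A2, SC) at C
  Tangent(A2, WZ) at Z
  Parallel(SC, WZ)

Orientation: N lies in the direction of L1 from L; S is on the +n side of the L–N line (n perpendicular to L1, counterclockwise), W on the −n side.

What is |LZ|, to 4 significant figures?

68.54

The slot axis is L1's direction at -57.8°, so u = (cos -57.8°, sin -57.8°) = (0.5329, -0.8462) and n = (−sin -57.8°, cos -57.8°) = (0.8462, 0.5329). L is at the origin and N lies 65.5 along u from L, so N = 65.5·u = (34.90, -55.43). Tangency of A1 to both parallel lines with radius 20.2 puts S and W at L ± 20.2·n: S = (17.09, 10.76), W = (-17.09, -10.76). Equal radii place C and Z the same way about N: C = N + 20.2·n = (52.00, -44.66), Z = N − 20.2·n = (17.81, -66.19). Then |LZ| = |Z − L| = 68.54.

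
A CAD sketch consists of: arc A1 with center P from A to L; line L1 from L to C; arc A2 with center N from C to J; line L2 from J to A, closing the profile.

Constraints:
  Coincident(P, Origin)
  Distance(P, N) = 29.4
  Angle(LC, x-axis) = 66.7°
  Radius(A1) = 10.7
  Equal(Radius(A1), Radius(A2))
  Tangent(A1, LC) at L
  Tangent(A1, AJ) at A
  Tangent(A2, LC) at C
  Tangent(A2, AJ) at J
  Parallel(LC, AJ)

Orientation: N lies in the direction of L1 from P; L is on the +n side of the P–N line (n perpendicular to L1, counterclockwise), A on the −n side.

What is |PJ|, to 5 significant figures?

31.287

The slot axis is L1's direction at 66.7°, so u = (cos 66.7°, sin 66.7°) = (0.39555, 0.91845) and n = (−sin 66.7°, cos 66.7°) = (-0.91845, 0.39555). P is at the origin and N lies 29.4 along u from P, so N = 29.4·u = (11.629, 27.002). Tangency of A1 to both parallel lines with radius 10.7 puts L and A at P ± 10.7·n: L = (-9.8274, 4.2323), A = (9.8274, -4.2323). Equal radii place C and J the same way about N: C = N + 10.7·n = (1.8017, 31.235), J = N − 10.7·n = (21.456, 22.770). Then |PJ| = |J − P| = 31.287.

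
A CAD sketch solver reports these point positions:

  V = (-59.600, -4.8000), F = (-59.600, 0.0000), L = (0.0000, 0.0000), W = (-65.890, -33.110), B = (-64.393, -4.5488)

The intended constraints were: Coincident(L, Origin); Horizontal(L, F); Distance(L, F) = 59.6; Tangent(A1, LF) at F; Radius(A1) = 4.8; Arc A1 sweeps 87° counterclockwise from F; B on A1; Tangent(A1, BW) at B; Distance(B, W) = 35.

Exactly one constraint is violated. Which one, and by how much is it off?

Distance(B, W) = 35 — off by 6.40.

L = (0.00, 0.00) ✓; L.y = 0.00, F.y = 0.00 ✓; |LF| = 59.60 ✓; ∠(VF, FL) = 90.00° ✓; |VF| = 4.800 ✓; bearing(V→B) − bearing(V→F) = 87.00° ✓; |VB| = 4.800 ✓; ∠(VB, BW) = 90.00° ✓; |BW| = 28.60 ✗.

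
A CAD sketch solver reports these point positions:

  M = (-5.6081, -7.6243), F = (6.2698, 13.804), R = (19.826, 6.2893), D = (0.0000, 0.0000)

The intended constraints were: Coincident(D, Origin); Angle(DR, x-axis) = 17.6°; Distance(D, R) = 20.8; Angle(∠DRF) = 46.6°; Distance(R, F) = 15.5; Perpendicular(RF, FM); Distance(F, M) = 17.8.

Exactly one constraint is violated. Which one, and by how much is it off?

Distance(F, M) = 17.8 — off by 6.70.

D = (0.00, 0.00) ✓; DR at 17.60° ✓; |DR| = 20.80 ✓; ∠DRF = 46.60° ✓; |RF| = 15.50 ✓; ∠(RF, FM) = 90.00° ✓; |FM| = 24.50 ✗.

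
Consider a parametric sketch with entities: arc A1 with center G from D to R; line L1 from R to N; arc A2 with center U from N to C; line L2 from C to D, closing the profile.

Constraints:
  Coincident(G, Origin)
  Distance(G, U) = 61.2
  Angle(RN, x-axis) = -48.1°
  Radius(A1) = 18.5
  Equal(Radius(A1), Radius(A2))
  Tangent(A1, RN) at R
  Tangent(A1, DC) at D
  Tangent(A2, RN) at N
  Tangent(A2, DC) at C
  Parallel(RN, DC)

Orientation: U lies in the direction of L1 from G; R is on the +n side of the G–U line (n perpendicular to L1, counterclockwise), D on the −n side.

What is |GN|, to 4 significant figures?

63.94

Tangency of A1 to both parallel lines with radius 18.5 puts R and D at G ± 18.5·n: R = (13.77, 12.35), D = (-13.77, -12.35). Equal radii place N and C the same way about U: N = U + 18.5·n = (54.64, -33.20), C = U − 18.5·n = (27.10, -57.91). Then |GN| = |N − G| = 63.94.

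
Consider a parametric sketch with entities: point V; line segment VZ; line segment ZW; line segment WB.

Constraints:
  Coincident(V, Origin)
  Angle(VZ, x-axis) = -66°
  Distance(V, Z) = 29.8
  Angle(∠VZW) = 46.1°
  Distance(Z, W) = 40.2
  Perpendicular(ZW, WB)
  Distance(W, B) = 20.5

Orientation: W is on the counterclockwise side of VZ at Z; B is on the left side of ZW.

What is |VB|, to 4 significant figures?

19.56

∠VZW = 46.1°, so ZW runs at -66.0° + (180° − 46.1°) = 67.90° from the x-axis; with |ZW| = 40.2, W = Z + 40.2·(cos 67.90°, sin 67.90°) = (27.24, 10.02). ZW ⟂ WB; with |WB| = 20.5 on the left of ZW, B = W + 20.5·(-0.9265, 0.3762) = (8.251, 17.74). Then |VB| = |B − V| = 19.56.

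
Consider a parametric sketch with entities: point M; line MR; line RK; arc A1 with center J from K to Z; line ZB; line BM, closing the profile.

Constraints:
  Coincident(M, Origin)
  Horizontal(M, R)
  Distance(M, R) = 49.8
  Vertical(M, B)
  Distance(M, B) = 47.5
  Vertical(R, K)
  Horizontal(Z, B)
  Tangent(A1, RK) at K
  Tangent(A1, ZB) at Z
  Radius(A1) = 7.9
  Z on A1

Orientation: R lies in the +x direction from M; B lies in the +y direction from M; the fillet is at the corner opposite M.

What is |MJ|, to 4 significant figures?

57.65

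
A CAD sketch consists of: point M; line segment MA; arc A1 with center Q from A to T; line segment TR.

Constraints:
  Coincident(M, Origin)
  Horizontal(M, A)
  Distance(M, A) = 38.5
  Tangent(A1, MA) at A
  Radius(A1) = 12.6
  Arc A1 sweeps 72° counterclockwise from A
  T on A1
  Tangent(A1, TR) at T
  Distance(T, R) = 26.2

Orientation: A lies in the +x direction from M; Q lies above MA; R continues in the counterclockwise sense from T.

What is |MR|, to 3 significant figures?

67.5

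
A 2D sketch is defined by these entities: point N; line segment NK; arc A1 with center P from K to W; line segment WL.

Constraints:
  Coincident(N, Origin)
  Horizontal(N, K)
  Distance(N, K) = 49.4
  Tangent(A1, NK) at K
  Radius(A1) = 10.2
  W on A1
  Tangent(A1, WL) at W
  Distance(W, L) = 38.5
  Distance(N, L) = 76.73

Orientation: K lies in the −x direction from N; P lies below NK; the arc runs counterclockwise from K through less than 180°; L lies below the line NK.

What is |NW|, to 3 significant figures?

60.5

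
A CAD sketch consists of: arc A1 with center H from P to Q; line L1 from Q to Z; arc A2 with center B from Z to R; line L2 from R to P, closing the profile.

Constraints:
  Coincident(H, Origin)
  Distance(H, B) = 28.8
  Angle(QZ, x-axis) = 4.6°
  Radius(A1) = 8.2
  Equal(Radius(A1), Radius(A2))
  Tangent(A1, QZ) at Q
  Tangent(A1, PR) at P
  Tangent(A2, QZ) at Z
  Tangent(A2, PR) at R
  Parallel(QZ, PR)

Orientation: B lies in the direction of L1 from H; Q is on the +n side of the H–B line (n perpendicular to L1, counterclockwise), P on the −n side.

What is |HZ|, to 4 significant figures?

29.94

The slot axis is L1's direction at 4.6°, so u = (cos 4.6°, sin 4.6°) = (0.9968, 0.08020) and n = (−sin 4.6°, cos 4.6°) = (-0.08020, 0.9968). H is at the origin and B lies 28.8 along u from H, so B = 28.8·u = (28.71, 2.310). Tangency of A1 to both parallel lines with radius 8.2 puts Q and P at H ± 8.2·n: Q = (-0.6576, 8.174), P = (0.6576, -8.174). Equal radii place Z and R the same way about B: Z = B + 8.2·n = (28.05, 10.48), R = B − 8.2·n = (29.36, -5.864). Then |HZ| = |Z − H| = 29.94.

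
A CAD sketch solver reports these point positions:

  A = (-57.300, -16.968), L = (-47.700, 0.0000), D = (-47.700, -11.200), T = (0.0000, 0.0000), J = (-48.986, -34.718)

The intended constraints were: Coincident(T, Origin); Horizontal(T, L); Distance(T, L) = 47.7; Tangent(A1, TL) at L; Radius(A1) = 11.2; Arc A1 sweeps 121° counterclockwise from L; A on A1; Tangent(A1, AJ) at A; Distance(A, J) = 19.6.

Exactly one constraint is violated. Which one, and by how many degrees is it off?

Tangent(A1, AJ) at A — off by 5.90°.

T = (0.00, 0.00) ✓; T.y = 0.00, L.y = 0.00 ✓; |TL| = 47.70 ✓; ∠(DL, LT) = 90.00° ✓; |DL| = 11.20 ✓; bearing(D→A) − bearing(D→L) = 121.0° ✓; |DA| = 11.20 ✓; ∠(DA, AJ) = 95.90° ✗; |AJ| = 19.60 ✓.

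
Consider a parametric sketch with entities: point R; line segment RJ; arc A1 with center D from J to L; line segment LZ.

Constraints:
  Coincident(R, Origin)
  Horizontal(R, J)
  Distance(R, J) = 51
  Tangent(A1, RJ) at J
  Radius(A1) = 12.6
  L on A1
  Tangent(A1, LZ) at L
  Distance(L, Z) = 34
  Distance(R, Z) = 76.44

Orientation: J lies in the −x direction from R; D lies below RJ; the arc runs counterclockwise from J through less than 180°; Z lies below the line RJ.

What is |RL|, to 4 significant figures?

65.05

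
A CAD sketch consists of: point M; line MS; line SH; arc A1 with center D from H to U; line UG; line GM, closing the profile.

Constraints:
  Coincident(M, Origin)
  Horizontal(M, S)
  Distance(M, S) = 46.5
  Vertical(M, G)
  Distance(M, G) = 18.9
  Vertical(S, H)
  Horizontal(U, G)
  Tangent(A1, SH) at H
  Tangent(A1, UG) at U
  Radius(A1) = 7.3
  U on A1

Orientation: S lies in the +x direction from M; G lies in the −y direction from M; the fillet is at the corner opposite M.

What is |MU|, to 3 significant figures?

43.5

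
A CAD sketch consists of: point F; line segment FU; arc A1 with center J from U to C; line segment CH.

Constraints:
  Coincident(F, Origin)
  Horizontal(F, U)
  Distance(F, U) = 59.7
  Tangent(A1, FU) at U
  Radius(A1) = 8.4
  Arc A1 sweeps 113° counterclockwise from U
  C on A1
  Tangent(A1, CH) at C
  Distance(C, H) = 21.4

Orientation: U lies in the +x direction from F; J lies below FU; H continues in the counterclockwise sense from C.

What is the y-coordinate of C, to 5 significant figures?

-11.682

The tangent condition forces JU to be normal to FU, so J = U + (0, -8.4) = (59.700, -8.4000). On A1, U sits at bearing 90° from J; a 113° counterclockwise sweep puts C at bearing 203°, so C = J + 8.4·(cos 203°, sin 203°) = (51.968, -11.682). So C.y = -11.682.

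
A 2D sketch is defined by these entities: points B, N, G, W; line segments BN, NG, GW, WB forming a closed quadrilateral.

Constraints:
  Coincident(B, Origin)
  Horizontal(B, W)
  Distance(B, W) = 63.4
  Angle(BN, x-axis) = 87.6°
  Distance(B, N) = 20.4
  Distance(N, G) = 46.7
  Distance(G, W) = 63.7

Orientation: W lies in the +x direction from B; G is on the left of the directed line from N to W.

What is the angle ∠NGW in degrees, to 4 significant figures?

71.26°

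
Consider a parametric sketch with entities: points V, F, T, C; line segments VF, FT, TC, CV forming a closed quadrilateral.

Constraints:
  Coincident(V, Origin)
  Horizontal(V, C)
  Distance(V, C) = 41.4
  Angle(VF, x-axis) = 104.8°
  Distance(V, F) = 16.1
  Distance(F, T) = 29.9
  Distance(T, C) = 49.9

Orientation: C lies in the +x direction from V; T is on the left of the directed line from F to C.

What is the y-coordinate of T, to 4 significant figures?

40.55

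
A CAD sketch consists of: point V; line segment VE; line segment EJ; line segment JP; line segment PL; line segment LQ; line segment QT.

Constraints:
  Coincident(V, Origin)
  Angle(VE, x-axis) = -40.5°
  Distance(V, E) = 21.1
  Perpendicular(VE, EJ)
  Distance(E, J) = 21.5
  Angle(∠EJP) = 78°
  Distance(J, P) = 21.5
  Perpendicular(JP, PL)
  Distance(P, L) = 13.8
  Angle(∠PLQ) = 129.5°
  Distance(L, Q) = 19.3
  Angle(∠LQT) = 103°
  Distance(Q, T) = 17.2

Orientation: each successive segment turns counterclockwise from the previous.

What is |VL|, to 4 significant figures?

4.594

V is at the origin; VE runs at -40.5° with length 21.1, so E = (16.04, -13.70). VE ⟂ EJ, so EJ runs at 49.50°; with |EJ| = 21.5, J = (30.01, 2.645). ∠EJP = 78.0° gives JP at 151.5° from the x-axis; with |JP| = 21.5, P = (11.11, 12.90). The perpendicularity gives PL at right angles to JP, so PL runs at -118.5°; with |PL| = 13.8, L = (4.528, 0.7766). Then |VL| = |L − V| = 4.594.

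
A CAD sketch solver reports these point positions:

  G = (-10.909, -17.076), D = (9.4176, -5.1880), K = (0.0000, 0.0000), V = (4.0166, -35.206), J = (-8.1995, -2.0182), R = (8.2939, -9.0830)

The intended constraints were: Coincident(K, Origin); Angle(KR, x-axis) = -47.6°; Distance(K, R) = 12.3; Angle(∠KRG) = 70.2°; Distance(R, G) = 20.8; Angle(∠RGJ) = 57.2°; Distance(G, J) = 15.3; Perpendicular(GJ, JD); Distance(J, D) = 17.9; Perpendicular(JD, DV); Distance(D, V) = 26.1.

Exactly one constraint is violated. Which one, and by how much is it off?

Distance(D, V) = 26.1 — off by 4.40.

K = (0.00, 0.00) ✓; KR at -47.60° ✓; |KR| = 12.30 ✓; ∠KRG = 70.20° ✓; |RG| = 20.80 ✓; ∠RGJ = 57.20° ✓; |GJ| = 15.30 ✓; ∠(GJ, JD) = 90.00° ✓; |JD| = 17.90 ✓; ∠(JD, DV) = 90.00° ✓; |DV| = 30.50 ✗.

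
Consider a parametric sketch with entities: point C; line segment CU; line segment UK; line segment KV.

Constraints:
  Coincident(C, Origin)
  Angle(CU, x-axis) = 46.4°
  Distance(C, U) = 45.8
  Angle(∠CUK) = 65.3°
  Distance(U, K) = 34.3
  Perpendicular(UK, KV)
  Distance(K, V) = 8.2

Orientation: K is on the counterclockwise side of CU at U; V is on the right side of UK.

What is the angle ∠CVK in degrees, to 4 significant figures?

16.93°

C is at the origin; CU runs at 46.4° with length 45.8, so U = 45.8·(cos 46.4°, sin 46.4°) = (31.58, 33.17). ∠CUK = 65.3°, so UK runs at 46.4° + (180° − 65.3°) = 161.1° from the x-axis; with |UK| = 34.3, K = U + 34.3·(cos 161.1°, sin 161.1°) = (-0.8662, 44.28). UK is perpendicular to KV; with |KV| = 8.2 on the right of UK, V = K + 8.2·(0.3239, 0.9461) = (1.790, 52.04). Then cos ∠CVK = VC·VK / (|VC||VK|), giving 16.93°.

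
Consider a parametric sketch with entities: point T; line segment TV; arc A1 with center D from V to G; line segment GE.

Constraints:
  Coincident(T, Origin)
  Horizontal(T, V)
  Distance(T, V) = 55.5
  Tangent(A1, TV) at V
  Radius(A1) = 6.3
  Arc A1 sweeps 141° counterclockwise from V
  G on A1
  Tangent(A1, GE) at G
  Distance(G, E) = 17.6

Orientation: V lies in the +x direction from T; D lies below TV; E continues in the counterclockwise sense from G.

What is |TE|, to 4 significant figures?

68.91

T is at the origin; T and V share the same y with |TV| = 55.5 and V on the +x side, so V = (55.50, 0.000). A1 meets TV tangentially, so DV is at right angles to TV, so D = V + (0, -6.3) = (55.50, -6.300). On A1, V sits at bearing 90° from D; a 141° counterclockwise sweep puts G at bearing 231°, so G = D + 6.3·(cos 231°, sin 231°) = (51.54, -11.20). The tangent condition forces DG to be normal to GE, so GE runs along (−sin 231°, cos 231°); with |GE| = 17.6, E = (65.21, -22.27). Then |TE| = |E − T| = 68.91.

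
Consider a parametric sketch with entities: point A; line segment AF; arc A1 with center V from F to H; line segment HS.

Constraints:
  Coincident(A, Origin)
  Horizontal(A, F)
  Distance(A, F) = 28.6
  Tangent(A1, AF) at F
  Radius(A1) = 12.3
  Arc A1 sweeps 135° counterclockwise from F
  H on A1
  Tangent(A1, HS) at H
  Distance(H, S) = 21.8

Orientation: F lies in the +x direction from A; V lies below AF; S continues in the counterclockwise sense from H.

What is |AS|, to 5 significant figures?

50.727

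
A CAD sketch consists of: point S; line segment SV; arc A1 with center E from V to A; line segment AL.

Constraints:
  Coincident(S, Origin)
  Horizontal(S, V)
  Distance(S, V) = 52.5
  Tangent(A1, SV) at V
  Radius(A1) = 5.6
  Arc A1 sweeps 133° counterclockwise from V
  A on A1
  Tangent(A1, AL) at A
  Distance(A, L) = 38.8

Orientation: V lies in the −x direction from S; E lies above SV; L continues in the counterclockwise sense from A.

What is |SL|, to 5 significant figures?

83.866

On A1, V sits at bearing -90° from E; a 133° counterclockwise sweep puts A at bearing 43°, so A = E + 5.6·(cos 43°, sin 43°) = (-48.404, 9.4192). Since A1 is tangent to AL there, EA ⟂ AL, so AL runs along (−sin 43°, cos 43°); with |AL| = 38.8, L = (-74.866, 37.796). Then |SL| = |L − S| = 83.866.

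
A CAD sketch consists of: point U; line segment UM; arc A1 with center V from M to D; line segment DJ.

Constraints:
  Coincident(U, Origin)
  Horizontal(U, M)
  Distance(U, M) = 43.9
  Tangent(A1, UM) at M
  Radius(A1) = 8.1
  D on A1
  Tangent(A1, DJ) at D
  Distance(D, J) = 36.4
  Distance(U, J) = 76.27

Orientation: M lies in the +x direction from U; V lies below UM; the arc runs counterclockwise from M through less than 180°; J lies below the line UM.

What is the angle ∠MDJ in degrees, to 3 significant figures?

110°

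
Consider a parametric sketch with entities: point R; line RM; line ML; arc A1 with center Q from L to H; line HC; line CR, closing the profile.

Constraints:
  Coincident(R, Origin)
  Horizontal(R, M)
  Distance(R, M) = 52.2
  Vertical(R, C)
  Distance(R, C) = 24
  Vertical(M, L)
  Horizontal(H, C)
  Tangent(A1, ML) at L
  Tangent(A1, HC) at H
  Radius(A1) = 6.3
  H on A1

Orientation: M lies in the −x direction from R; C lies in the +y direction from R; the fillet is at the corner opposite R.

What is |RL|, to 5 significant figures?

55.119

R is at the origin; R and M share the same y with |RM| = 52.2 and M on the −x side, so M = (-52.200, 0.0000). R and C share the same x with |RC| = 24.0 and C on the +y side, so C = (0.0000, 24.000). The virtual corner opposite R is at (-52.200, 24.000). Since A1 is tangent to ML there, QL ⟂ ML and tangency of A1 to HC means the radius QH is perpendicular to HC, with radius 6.3, so the center Q sits 6.3 in from both sides at Q = (-45.900, 17.700). That places the tangent points at L = (-52.200, 17.700) on ML and H = (-45.900, 24.000) on HC. Then |RL| = |L − R| = 55.119.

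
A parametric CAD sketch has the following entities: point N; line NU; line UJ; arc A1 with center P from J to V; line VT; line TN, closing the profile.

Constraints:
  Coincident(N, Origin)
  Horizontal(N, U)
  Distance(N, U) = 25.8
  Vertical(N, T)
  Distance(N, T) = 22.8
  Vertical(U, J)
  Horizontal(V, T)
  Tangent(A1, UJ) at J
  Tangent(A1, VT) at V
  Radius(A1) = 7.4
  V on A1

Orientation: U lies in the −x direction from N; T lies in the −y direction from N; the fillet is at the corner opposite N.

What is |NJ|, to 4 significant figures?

30.05

N is at the origin; NU is horizontal with |NU| = 25.8 and U on the −x side, so U = (-25.80, 0.000). NT is vertical with |NT| = 22.8 and T on the −y side, so T = (0.000, -22.80). The virtual corner opposite N is at (-25.80, -22.80). Tangency of A1 to UJ means the radius PJ is perpendicular to UJ and tangency of A1 to VT means the radius PV is perpendicular to VT, with radius 7.4, so the center P sits 7.4 in from both sides at P = (-18.40, -15.40). That places the tangent points at J = (-25.80, -15.40) on UJ and V = (-18.40, -22.80) on VT. Then |NJ| = |J − N| = 30.05.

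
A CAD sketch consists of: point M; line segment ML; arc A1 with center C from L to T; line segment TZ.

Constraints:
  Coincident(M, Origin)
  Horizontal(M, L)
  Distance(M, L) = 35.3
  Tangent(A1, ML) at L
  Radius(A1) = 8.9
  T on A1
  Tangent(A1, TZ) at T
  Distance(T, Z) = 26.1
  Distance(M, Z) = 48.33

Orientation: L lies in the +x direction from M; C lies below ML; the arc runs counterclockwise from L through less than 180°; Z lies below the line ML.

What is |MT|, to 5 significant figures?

28.671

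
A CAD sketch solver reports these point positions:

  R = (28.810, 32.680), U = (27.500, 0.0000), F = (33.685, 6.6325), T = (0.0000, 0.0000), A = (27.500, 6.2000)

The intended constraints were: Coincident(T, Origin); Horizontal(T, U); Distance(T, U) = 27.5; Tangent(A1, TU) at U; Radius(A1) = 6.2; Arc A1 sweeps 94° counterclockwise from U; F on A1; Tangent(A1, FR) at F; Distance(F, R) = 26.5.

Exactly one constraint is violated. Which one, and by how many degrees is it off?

Tangent(A1, FR) at F — off by 6.60°.

T = (0.00, 0.00) ✓; T.y = 0.00, U.y = 0.00 ✓; |TU| = 27.50 ✓; ∠(AU, UT) = 90.00° ✓; |AU| = 6.200 ✓; bearing(A→F) − bearing(A→U) = 94.00° ✓; |AF| = 6.200 ✓; ∠(AF, FR) = 83.40° ✗; |FR| = 26.50 ✓.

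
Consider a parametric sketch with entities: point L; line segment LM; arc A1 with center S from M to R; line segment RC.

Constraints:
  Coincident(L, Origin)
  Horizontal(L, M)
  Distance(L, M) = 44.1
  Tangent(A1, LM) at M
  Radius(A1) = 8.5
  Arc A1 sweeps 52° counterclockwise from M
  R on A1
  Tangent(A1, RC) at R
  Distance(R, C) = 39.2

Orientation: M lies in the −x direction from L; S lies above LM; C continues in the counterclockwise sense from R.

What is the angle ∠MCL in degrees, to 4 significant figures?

63.30°

L is at the origin; LM is horizontal with |LM| = 44.1 and M on the −x side, so M = (-44.10, 0.000). The tangent condition forces SM to be normal to LM, so S = M + (0, 8.5) = (-44.10, 8.500). On A1, M sits at bearing -90° from S; a 52° counterclockwise sweep puts R at bearing -38°, so R = S + 8.5·(cos -38°, sin -38°) = (-37.40, 3.267). Since A1 is tangent to RC there, SR ⟂ RC, so RC runs along (−sin -38°, cos -38°); with |RC| = 39.2, C = (-13.27, 34.16). Then cos ∠MCL = CM·CL / (|CM||CL|), giving 63.30°.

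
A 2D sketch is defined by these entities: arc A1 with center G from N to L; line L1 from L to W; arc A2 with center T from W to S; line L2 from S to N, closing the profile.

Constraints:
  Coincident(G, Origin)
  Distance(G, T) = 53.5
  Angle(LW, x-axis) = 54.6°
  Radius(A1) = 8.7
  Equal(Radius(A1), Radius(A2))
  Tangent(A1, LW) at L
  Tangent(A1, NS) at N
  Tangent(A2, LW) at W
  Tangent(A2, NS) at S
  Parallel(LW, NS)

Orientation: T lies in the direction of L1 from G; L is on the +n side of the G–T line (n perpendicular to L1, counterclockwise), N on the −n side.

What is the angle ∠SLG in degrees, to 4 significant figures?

71.98°

The slot axis is L1's direction at 54.6°, so u = (cos 54.6°, sin 54.6°) = (0.5793, 0.8151) and n = (−sin 54.6°, cos 54.6°) = (-0.8151, 0.5793). G is at the origin and T lies 53.5 along u from G, so T = 53.5·u = (30.99, 43.61). Tangency of A1 to both parallel lines with radius 8.7 puts L and N at G ± 8.7·n: L = (-7.092, 5.040), N = (7.092, -5.040). Equal radii place W and S the same way about T: W = T + 8.7·n = (23.90, 48.65), S = T − 8.7·n = (38.08, 38.57). Then cos ∠SLG = LS·LG / (|LS||LG|), giving 71.98°.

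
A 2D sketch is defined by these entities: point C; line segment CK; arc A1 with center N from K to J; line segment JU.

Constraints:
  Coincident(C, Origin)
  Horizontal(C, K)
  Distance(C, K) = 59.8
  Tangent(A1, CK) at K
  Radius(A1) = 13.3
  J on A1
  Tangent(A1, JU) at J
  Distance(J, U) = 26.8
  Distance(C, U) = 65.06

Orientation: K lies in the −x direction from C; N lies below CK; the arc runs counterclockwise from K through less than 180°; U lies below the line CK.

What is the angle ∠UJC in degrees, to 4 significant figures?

62.80°

Checks: |NJ| = 13.30 ✓; ∠(NJ, JU) = 90.00° ✓; |JU| = 26.80 ✓; |CU| = 65.06 ✓.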